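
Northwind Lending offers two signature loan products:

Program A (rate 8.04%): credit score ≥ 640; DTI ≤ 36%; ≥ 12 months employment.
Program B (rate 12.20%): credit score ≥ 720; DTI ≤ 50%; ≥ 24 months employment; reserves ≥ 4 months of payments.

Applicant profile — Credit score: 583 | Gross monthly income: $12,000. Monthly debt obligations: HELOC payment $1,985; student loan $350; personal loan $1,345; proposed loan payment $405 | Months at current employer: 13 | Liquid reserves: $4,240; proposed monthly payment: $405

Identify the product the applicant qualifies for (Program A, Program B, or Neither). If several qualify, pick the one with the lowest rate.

Neither

Total debts = (1,985 + 350 + 1,345 + 405) = 4,085; DTI = 4,085/12,000 = 34%.
Reserves = 4,240/405 = 10.5 months.
Program A: score 583 < 640; DTI 34% ≤ 36%; employment 13 ≥ 12 mo → does not qualify.
Program B: score 583 < 720; DTI 34% ≤ 50%; employment 13 < 24 mo; reserves 10.5 ≥ 4 mo → does not qualify.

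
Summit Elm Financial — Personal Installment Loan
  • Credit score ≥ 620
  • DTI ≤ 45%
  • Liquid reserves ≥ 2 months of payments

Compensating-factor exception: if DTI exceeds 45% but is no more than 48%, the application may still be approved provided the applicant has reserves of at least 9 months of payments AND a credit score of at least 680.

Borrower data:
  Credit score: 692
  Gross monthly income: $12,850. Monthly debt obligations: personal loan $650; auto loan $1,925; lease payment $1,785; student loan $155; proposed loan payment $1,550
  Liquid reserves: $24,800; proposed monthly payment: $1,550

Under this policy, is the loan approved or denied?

Credit score 692 ≥ 620 (meets base)
Total debts = (650 + 1,925 + 1,785 + 155 + 1,550) = 6,065. DTI: 6,065 ÷ 12,850 = 47.2%, over the 45% base limit.
Reserves: 24,800 ÷ 1,550 = 16.0 months (meets 2-month minimum)
DTI 47.2% is within the 45%–48% exception band; checking compensating factors.
Reserves 16.0 ≥ 9 months; credit score 692 ≥ 680.
Both override conditions satisfied; DTI exception granted.

Approved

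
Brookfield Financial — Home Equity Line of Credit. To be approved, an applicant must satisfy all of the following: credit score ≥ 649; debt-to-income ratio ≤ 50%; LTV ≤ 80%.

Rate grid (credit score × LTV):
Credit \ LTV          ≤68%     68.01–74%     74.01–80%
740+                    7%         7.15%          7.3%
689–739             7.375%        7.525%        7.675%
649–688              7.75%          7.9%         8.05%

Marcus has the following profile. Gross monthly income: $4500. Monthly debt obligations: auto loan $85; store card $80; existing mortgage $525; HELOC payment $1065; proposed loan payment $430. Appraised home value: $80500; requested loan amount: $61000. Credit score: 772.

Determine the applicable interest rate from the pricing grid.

Credit score 772 ≥ 649; Total monthly debts = (85 + 80 + 525 + 1,065 + 430) = 2,185. DTI = 2,185/4,500 = 48.6% ≤ 50%
Loan-to-value = 61,000/80,500 = 75.8% — pass (80% max)
Score 772 is in the 740+ band; LTV 75.8% is in the 74.01–80% band → 7.3%.

7.3%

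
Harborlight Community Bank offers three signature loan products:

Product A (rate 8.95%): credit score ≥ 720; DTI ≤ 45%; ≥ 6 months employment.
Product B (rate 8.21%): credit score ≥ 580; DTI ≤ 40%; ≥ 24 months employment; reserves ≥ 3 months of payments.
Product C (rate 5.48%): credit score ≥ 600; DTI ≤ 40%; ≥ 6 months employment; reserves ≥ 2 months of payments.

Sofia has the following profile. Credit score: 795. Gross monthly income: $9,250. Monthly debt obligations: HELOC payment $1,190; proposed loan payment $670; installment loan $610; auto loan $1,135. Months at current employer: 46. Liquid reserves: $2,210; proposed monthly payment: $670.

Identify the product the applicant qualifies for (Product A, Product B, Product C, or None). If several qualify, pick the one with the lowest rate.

Total debts = (1,190 + 670 + 610 + 1,135) = 3,605; DTI = 3,605/9,250 = 39%.
Reserves = 2,210/670 = 3.3 months.
Product A: score 795 ≥ 720; DTI 39% ≤ 45%; employment 46 ≥ 6 mo → qualifies.
Product B: score 795 ≥ 580; DTI 39% ≤ 40%; employment 46 ≥ 24 mo; reserves 3.3 ≥ 3 mo → qualifies.
Product C: score 795 ≥ 600; DTI 39% ≤ 40%; employment 46 ≥ 6 mo; reserves 3.3 ≥ 2 mo → qualifies.
Qualifying: Product A, Product B, Product C. Lowest rate is 5.48% → Product C.

Product C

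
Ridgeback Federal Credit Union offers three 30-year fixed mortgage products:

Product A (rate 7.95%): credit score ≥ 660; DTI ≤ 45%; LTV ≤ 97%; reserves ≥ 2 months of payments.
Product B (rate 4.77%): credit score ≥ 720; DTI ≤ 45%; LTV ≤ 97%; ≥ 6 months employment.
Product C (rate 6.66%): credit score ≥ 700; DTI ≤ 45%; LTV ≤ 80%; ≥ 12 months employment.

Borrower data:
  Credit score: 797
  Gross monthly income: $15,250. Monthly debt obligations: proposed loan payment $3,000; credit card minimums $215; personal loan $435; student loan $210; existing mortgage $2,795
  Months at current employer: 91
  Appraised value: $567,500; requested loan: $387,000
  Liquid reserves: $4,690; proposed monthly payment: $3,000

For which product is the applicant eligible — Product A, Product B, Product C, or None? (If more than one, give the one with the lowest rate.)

Total debts = (3,000 + 215 + 435 + 210 + 2,795) = 6,655; DTI = 6,655/15,250 = 43.6%.
LTV = 387,000/567,500 = 68.2%.
Reserves = 4,690/3,000 = 1.6 months.
Product A: score 797 ≥ 660; DTI 43.6% ≤ 45%; LTV 68.2% ≤ 97%; reserves 1.6 < 2 mo → does not qualify.
Product B: score 797 ≥ 720; DTI 43.6% ≤ 45%; LTV 68.2% ≤ 97%; employment 91 ≥ 6 mo → qualifies.
Product C: score 797 ≥ 700; DTI 43.6% ≤ 45%; LTV 68.2% ≤ 80%; employment 91 ≥ 12 mo → qualifies.
Qualifying: Product B, Product C. Lowest rate is 4.77% → Product B.

Product B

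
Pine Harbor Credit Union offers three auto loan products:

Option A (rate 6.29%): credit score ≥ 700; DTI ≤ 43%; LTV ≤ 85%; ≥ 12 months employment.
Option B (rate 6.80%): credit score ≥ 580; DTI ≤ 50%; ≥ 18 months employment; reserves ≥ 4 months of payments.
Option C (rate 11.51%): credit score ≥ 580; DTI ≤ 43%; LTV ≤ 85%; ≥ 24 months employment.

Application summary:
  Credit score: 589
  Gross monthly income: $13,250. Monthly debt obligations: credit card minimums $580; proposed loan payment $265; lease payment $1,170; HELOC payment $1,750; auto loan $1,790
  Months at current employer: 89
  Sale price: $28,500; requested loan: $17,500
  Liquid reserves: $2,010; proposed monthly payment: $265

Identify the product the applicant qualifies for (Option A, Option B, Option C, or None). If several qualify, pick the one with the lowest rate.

Total debts = (580 + 265 + 1,170 + 1,750 + 1,790) = 5,555; DTI = 5,555/13,250 = 41.9%.
LTV = 17,500/28,500 = 61.4%.
Reserves = 2,010/265 = 7.6 months.
Option A: score 589 < 700; DTI 41.9% ≤ 43%; LTV 61.4% ≤ 85%; employment 89 ≥ 12 mo → does not qualify.
Option B: score 589 ≥ 580; DTI 41.9% ≤ 50%; employment 89 ≥ 18 mo; reserves 7.6 ≥ 4 mo → qualifies.
Option C: score 589 ≥ 580; DTI 41.9% ≤ 43%; LTV 61.4% ≤ 85%; employment 89 ≥ 24 mo → qualifies.
Qualifying: Option B, Option C. Lowest rate is 6.80% → Option B.

Option B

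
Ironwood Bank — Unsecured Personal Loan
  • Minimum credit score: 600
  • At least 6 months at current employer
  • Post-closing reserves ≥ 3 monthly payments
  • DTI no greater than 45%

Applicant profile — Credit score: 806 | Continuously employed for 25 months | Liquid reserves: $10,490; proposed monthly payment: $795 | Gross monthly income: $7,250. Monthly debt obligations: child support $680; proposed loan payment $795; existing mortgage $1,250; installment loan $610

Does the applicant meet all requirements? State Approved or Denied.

Credit score 806 ≥ 600 (meets)
Employment 25 ≥ 6 months
Liquid reserves cover 10,490/795 = 13.2 months — ≥ 3 required
Total monthly debts = (680 + 795 + 1,250 + 610) = 3,335. DTI = 3,335/7,250 = 46% > 45%
Fails on DTI.

Denied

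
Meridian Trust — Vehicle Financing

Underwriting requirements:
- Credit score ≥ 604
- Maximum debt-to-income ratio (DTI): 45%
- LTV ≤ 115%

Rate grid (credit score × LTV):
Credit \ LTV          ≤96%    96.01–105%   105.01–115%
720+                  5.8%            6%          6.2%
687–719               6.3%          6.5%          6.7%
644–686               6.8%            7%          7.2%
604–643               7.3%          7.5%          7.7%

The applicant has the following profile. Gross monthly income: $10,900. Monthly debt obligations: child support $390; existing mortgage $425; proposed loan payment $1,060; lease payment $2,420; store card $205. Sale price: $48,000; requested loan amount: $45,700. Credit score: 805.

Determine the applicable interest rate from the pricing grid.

5.8%

Credit score 805 ≥ 604; Total monthly debts = (390 + 425 + 1,060 + 2,420 + 205) = 4,500. DTI = 4,500/10,900 = 41.3% ≤ 45%
LTV: 45,700 ÷ 48,000 = 95.2%, within 115% cap
Row: 805 falls in 720+. Column: 95.2% falls in ≤96%. Rate = 5.8%.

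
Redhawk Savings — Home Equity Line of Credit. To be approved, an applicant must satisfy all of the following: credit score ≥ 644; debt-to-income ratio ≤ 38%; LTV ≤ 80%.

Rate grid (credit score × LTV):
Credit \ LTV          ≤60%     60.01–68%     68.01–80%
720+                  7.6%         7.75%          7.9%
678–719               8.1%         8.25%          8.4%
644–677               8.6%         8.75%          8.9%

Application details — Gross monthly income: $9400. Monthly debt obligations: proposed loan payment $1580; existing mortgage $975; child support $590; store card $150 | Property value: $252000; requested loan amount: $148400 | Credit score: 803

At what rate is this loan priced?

Credit score 803 ≥ 644; Total monthly debts = (1,580 + 975 + 590 + 150) = 3,295. DTI: 3,295 ÷ 9,400 = 35.1%, within the 38% cap
LTV: 148,400 ÷ 252,000 = 58.9%, within 80% cap
Credit 803 → row 720+; LTV 58.9% → column ≤60%. Grid cell → 7.6%.

7.6%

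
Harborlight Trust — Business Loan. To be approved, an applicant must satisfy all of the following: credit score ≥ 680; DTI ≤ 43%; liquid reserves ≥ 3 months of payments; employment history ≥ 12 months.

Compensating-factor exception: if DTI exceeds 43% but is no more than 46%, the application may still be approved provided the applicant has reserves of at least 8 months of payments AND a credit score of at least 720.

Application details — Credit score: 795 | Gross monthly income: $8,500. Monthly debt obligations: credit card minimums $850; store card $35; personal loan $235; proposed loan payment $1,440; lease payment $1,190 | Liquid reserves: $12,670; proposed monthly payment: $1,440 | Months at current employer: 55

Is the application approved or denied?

Credit score 795 ≥ 680 (meets base)
Total debts = (850 + 35 + 235 + 1,440 + 1,190) = 3,750. DTI: 3,750 ÷ 8,500 = 44.1%, over the 43% base limit.
Liquid reserves cover 12,670/1,440 = 8.8 months — ≥ 3 required
Employment 55 ≥ 12 months
DTI 44.1% is within the 43%–46% exception band; checking compensating factors.
Override check — reserves: 8.8 mo (ok); score: 795 (ok).
Both compensating conditions met → exception applies.

Approved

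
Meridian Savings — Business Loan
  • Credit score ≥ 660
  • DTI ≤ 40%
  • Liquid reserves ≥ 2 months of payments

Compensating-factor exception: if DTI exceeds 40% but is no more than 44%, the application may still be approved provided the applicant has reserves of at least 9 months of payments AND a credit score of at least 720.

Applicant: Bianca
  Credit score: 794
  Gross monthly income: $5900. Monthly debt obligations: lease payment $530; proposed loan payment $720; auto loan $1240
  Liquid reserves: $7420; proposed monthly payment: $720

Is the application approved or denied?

Credit score 794 ≥ 660 (meets base)
Total debts = (530 + 720 + 1,240) = 2,490. DTI = 2,490/5,900 = 42.2% > 40% — standard DTI limit exceeded.
Liquid reserves cover 7,420/720 = 10.3 months — ≥ 2 required
DTI 42.2% is within the 40%–44% exception band; checking compensating factors.
Override check — reserves: 10.3 mo (ok); score: 794 (ok).
Both override conditions satisfied; DTI exception granted.

Approved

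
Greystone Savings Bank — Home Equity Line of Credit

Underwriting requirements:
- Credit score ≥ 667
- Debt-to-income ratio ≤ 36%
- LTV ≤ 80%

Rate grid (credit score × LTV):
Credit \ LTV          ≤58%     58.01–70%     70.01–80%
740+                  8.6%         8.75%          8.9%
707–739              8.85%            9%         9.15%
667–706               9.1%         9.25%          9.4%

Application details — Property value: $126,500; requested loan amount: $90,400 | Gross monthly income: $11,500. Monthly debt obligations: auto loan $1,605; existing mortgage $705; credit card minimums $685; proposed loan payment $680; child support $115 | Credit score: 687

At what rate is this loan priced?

Credit score 687 ≥ 667; Total monthly debts = (1,605 + 705 + 685 + 680 + 115) = 3,790. DTI = 3,790/11,500 = 33% ≤ 36%
Loan-to-value = 90,400/126,500 = 71.5% — pass (80% max)
Row: 687 falls in 667–706. Column: 71.5% falls in 70.01–80%. Rate = 9.4%.

9.4%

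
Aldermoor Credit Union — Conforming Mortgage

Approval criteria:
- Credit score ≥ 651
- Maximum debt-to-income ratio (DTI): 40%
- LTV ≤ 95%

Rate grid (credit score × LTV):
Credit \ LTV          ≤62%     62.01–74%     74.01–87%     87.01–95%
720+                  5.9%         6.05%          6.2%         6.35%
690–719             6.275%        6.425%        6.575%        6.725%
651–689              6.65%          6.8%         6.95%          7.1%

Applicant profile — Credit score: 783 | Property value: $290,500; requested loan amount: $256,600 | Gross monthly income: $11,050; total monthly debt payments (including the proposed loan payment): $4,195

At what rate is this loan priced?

Credit score 783 ≥ 651; DTI = 4,195/11,050 = 38% ≤ 40%
LTV = 256,600/290,500 = 88.3% ≤ 95%
Credit 783 → row 720+; LTV 88.3% → column 87.01–95%. Grid cell → 6.35%.

6.35%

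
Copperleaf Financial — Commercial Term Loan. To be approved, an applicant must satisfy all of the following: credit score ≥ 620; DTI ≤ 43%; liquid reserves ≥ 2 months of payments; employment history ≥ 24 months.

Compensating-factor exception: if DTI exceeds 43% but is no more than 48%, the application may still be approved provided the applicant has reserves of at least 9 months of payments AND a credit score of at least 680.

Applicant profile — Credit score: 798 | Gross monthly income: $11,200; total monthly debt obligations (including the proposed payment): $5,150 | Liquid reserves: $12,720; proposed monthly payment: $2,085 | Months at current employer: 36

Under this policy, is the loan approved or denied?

Credit score 798 ≥ 620 (meets base)
DTI = 5,150/11,200 = 46% > 43% — standard DTI limit exceeded.
Reserves: 12,720 ÷ 2,085 = 6.1 months (meets 2-month minimum)
Employment 36 ≥ 24 months
46% falls in the override range (43%–48%), so the compensating-factor test applies.
Reserves 6.1 < 9 months; credit score 798 ≥ 680.
Compensating-factor requirement not fully met.

Denied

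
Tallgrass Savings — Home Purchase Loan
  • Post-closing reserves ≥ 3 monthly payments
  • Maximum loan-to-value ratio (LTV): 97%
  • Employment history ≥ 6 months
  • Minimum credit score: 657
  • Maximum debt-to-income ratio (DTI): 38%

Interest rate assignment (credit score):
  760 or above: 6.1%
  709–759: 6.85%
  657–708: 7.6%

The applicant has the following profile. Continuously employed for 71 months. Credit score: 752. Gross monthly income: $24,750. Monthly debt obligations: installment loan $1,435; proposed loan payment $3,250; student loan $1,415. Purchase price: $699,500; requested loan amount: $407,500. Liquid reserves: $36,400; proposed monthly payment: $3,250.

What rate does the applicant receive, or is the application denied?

Approved at 6.85%

Credit score 752 ≥ 657 (meets minimum)
Employment 71 ≥ 6 months
Reserves = 36,400/3,250 = 11.2 months ≥ 3
LTV: 407,500 ÷ 699,500 = 58.3%, within 97% cap
Total monthly debts = (1,435 + 3,250 + 1,415) = 6,100. DTI = 6,100/24,750 = 24.6% ≤ 38%
All requirements met. Score 752 falls in the 709–759 tier → 6.85%.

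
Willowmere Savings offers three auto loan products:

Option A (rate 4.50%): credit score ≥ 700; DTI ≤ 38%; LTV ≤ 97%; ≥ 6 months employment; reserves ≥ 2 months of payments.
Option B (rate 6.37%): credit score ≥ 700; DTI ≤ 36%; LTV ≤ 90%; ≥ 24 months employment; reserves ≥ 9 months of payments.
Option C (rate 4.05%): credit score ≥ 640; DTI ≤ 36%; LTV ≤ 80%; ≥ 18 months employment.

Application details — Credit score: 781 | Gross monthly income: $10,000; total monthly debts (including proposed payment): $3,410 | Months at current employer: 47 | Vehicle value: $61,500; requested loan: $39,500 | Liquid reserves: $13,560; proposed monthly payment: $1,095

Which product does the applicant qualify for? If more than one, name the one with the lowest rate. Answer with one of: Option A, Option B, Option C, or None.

DTI = 3,410/10,000 = 34.1%.
LTV = 39,500/61,500 = 64.2%.
Reserves = 13,560/1,095 = 12.4 months.
Option A: score 781 ≥ 700; DTI 34.1% ≤ 38%; LTV 64.2% ≤ 97%; employment 47 ≥ 6 mo; reserves 12.4 ≥ 2 mo → qualifies.
Option B: score 781 ≥ 700; DTI 34.1% ≤ 36%; LTV 64.2% ≤ 90%; employment 47 ≥ 24 mo; reserves 12.4 ≥ 9 mo → qualifies.
Option C: score 781 ≥ 640; DTI 34.1% ≤ 36%; LTV 64.2% ≤ 80%; employment 47 ≥ 18 mo → qualifies.
Qualifying: Option A, Option B, Option C. Lowest rate is 4.05% → Option C.

Option C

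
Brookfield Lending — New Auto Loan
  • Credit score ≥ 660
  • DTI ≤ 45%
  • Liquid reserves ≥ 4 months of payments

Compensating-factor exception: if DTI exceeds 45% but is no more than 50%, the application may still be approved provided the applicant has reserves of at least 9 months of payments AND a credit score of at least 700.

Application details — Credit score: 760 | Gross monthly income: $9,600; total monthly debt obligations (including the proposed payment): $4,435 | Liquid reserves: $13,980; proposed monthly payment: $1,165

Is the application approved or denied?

Credit score 760 ≥ 660 (meets base)
DTI: 4,435 ÷ 9,600 = 46.2%, over the 45% base limit.
Reserves: 13,980 ÷ 1,165 = 12.0 months (meets 4-month minimum)
46.2% falls in the override range (45%–50%), so the compensating-factor test applies.
Override check — reserves: 12.0 mo (ok); score: 760 (ok).
Both override conditions satisfied; DTI exception granted.

Approved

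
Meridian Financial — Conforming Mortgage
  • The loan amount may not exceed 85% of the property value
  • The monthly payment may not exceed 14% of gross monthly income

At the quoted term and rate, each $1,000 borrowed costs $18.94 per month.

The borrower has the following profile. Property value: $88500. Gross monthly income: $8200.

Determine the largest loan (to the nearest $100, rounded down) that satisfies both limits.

$60,600

Payment cap: 14% × $8,200 = $1,148/month.
At $18.94 per $1,000, that supports 1,148/18.94 × 1,000 ≈ $60,612 → $60,600.
LTV cap: 85% × $88,500 = $75,225 → $75,200.
Binding constraint: payment-to-income.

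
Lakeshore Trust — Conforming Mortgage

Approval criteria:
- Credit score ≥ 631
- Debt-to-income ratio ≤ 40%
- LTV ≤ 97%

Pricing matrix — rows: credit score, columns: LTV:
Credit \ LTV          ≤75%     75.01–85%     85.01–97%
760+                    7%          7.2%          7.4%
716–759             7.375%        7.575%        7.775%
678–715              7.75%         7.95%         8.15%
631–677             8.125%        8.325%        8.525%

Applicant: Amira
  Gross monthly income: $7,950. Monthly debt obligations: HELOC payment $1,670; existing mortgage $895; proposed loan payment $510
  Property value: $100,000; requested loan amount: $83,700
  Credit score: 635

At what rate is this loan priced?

Credit score 635 ≥ 631; Total monthly debts = (1,670 + 895 + 510) = 3,075. DTI = 3,075/7,950 = 38.7% ≤ 40%
LTV: 83,700 ÷ 100,000 = 83.7%, within 97% cap
Credit 635 → row 631–677; LTV 83.7% → column 75.01–85%. Grid cell → 8.325%.

8.325%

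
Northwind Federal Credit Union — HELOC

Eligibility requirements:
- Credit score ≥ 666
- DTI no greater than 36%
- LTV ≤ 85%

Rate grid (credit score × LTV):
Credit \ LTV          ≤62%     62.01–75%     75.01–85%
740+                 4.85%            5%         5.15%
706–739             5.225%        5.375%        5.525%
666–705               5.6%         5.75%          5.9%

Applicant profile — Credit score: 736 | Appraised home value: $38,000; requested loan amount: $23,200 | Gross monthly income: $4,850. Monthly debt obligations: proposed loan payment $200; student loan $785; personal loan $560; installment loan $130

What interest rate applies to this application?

5.225%

Credit score 736 ≥ 666; Total monthly debts = (200 + 785 + 560 + 130) = 1,675. DTI: 1,675 ÷ 4,850 = 34.5%, within the 36% cap
LTV = 23,200/38,000 = 61.1% ≤ 85%
Credit 736 → row 706–739; LTV 61.1% → column ≤62%. Grid cell → 5.225%.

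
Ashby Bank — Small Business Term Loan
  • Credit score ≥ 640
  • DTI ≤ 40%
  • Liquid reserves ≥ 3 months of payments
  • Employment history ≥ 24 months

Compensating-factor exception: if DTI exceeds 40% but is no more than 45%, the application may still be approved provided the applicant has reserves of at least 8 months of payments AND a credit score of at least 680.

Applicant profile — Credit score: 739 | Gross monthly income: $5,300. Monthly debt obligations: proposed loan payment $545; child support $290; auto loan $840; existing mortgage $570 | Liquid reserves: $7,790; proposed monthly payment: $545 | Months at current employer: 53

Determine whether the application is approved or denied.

Credit score 739 ≥ 640 (meets base)
Total debts = (545 + 290 + 840 + 570) = 2,245. DTI = 2,245/5,300 = 42.4% > 40% — standard DTI limit exceeded.
Reserves = 7,790/545 = 14.3 months ≥ 3
Employment 53 ≥ 24 months
42.4% falls in the override range (40%–45%), so the compensating-factor test applies.
Override check — reserves: 14.3 mo (ok); score: 739 (ok).
Both compensating conditions met → exception applies.

Approved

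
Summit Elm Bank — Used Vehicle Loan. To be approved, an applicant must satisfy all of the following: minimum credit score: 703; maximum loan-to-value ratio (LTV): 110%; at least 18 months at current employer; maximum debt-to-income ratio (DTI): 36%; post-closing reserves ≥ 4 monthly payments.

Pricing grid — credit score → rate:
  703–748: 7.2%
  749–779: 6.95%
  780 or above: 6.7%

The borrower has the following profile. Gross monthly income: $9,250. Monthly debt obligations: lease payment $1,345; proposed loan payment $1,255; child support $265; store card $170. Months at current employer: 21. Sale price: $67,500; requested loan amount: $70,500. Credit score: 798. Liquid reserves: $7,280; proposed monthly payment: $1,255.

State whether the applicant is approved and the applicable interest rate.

Credit score 798 ≥ 703 (meets minimum)
Liquid reserves cover 7,280/1,255 = 5.8 months — ≥ 4 required
Employment 21 ≥ 18 months
LTV: 70,500 ÷ 67,500 = 104.4%, within 110% cap
Total monthly debts = (1,345 + 1,255 + 265 + 170) = 3,035. DTI = 3,035/9,250 = 32.8% ≤ 36%
All requirements met. Score 798 falls in the 780 or above tier → 6.7%.

Approved at 6.7%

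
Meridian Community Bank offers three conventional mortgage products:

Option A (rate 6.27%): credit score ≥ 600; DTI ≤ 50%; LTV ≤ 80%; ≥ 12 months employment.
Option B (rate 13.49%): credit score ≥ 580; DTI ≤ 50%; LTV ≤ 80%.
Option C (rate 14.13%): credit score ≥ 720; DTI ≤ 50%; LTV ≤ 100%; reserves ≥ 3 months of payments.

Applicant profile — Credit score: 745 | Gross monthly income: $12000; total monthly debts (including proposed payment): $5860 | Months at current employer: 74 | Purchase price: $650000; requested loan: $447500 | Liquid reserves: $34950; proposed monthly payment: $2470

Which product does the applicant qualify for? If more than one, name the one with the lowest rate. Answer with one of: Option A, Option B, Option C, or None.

DTI = 5,860/12,000 = 48.8%.
LTV = 447,500/650,000 = 68.8%.
Reserves = 34,950/2,470 = 14.1 months.
Option A: score 745 ≥ 600; DTI 48.8% ≤ 50%; LTV 68.8% ≤ 80%; employment 74 ≥ 12 mo → qualifies.
Option B: score 745 ≥ 580; DTI 48.8% ≤ 50%; LTV 68.8% ≤ 80% → qualifies.
Option C: score 745 ≥ 720; DTI 48.8% ≤ 50%; LTV 68.8% ≤ 100%; reserves 14.1 ≥ 3 mo → qualifies.
Qualifying: Option A, Option B, Option C. Lowest rate is 6.27% → Option A.

Option A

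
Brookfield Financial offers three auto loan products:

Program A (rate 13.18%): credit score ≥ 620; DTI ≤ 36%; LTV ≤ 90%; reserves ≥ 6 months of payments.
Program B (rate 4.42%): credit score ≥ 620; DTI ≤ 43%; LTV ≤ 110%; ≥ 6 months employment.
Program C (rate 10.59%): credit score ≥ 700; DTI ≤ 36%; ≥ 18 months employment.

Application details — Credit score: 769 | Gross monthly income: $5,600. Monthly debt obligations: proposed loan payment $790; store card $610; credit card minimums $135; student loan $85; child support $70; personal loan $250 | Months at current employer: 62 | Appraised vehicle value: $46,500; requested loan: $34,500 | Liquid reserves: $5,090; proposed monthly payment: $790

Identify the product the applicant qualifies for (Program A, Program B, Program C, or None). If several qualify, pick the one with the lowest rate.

Program B

Total debts = (790 + 610 + 135 + 85 + 70 + 250) = 1,940; DTI = 1,940/5,600 = 34.6%.
LTV = 34,500/46,500 = 74.2%.
Reserves = 5,090/790 = 6.4 months.
Program A: score 769 ≥ 620; DTI 34.6% ≤ 36%; LTV 74.2% ≤ 90%; reserves 6.4 ≥ 6 mo → qualifies.
Program B: score 769 ≥ 620; DTI 34.6% ≤ 43%; LTV 74.2% ≤ 110%; employment 62 ≥ 6 mo → qualifies.
Program C: score 769 ≥ 700; DTI 34.6% ≤ 36%; employment 62 ≥ 18 mo → qualifies.
Qualifying: Program A, Program B, Program C. Lowest rate is 4.42% → Program B.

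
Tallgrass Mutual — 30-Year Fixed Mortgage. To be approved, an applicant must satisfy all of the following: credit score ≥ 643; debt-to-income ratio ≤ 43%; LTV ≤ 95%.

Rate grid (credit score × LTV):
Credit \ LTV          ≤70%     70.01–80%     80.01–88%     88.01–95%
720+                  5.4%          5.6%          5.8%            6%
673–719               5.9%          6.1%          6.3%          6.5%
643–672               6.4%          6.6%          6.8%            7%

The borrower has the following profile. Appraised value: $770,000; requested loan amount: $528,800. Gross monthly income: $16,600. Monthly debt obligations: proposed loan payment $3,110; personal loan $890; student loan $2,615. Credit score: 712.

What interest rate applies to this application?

5.9%

Credit score 712 ≥ 643; Total monthly debts = (3,110 + 890 + 2,615) = 6,615. DTI = 6,615/16,600 = 39.8% ≤ 43%
Loan-to-value = 528,800/770,000 = 68.7% — pass (95% max)
Score 712 is in the 673–719 band; LTV 68.7% is in the ≤70% band → 5.9%.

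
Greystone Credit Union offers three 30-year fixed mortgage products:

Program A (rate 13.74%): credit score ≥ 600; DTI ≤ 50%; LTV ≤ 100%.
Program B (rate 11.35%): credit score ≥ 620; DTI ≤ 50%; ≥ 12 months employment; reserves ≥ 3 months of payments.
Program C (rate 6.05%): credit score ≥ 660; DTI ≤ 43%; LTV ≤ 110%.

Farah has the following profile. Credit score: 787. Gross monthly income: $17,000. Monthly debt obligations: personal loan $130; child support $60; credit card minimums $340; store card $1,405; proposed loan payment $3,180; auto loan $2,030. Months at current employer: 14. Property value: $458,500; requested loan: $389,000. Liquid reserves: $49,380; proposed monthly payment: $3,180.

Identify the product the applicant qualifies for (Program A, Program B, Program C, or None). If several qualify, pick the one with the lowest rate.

Total debts = (130 + 60 + 340 + 1,405 + 3,180 + 2,030) = 7,145; DTI = 7,145/17,000 = 42%.
LTV = 389,000/458,500 = 84.8%.
Reserves = 49,380/3,180 = 15.5 months.
Program A: score 787 ≥ 600; DTI 42% ≤ 50%; LTV 84.8% ≤ 100% → qualifies.
Program B: score 787 ≥ 620; DTI 42% ≤ 50%; employment 14 ≥ 12 mo; reserves 15.5 ≥ 3 mo → qualifies.
Program C: score 787 ≥ 660; DTI 42% ≤ 43%; LTV 84.8% ≤ 110% → qualifies.
Qualifying: Program A, Program B, Program C. Lowest rate is 6.05% → Program C.

Program C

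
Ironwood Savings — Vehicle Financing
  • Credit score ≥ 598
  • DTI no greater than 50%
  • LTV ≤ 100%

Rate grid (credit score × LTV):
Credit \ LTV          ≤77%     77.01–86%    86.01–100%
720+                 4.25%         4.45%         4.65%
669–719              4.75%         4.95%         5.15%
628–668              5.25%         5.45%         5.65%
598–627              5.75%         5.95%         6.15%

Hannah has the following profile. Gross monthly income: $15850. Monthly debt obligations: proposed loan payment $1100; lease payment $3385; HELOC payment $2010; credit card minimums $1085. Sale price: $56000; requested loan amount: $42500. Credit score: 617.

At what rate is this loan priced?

5.75%

Credit score 617 ≥ 598; Total monthly debts = (1,100 + 3,385 + 2,010 + 1,085) = 7,580. DTI: 7,580 ÷ 15,850 = 47.8%, within the 50% cap
LTV: 42,500 ÷ 56,000 = 75.9%, within 100% cap
Row: 617 falls in 598–627. Column: 75.9% falls in ≤77%. Rate = 5.75%.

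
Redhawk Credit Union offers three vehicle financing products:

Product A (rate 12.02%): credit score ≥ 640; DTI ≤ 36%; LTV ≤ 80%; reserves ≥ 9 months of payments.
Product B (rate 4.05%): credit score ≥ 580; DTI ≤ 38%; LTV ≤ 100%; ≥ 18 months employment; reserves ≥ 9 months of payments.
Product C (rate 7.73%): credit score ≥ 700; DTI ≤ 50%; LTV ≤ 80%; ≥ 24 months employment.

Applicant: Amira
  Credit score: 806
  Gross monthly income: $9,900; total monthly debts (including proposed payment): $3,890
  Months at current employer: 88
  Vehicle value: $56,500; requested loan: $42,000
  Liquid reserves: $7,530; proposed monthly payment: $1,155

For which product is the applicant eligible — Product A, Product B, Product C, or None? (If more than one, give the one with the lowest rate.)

Product C

DTI = 3,890/9,900 = 39.3%.
LTV = 42,000/56,500 = 74.3%.
Reserves = 7,530/1,155 = 6.5 months.
Product A: score 806 ≥ 640; DTI 39.3% > 36%; LTV 74.3% ≤ 80%; reserves 6.5 < 9 mo → does not qualify.
Product B: score 806 ≥ 580; DTI 39.3% > 38%; LTV 74.3% ≤ 100%; employment 88 ≥ 18 mo; reserves 6.5 < 9 mo → does not qualify.
Product C: score 806 ≥ 700; DTI 39.3% ≤ 50%; LTV 74.3% ≤ 80%; employment 88 ≥ 24 mo → qualifies.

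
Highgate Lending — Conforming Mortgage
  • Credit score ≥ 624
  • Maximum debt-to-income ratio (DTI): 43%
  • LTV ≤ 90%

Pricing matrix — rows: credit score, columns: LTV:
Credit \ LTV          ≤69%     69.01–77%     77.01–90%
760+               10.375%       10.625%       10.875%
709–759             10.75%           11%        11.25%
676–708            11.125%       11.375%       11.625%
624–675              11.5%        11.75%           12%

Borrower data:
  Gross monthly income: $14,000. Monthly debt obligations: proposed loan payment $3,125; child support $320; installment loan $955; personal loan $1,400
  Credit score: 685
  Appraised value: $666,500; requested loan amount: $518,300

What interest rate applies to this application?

Credit score 685 ≥ 624; Total monthly debts = (3,125 + 320 + 955 + 1,400) = 5,800. DTI = 5,800/14,000 = 41.4% ≤ 43%
LTV: 518,300 ÷ 666,500 = 77.8%, within 90% cap
Score 685 is in the 676–708 band; LTV 77.8% is in the 77.01–90% band → 11.625%.

11.625%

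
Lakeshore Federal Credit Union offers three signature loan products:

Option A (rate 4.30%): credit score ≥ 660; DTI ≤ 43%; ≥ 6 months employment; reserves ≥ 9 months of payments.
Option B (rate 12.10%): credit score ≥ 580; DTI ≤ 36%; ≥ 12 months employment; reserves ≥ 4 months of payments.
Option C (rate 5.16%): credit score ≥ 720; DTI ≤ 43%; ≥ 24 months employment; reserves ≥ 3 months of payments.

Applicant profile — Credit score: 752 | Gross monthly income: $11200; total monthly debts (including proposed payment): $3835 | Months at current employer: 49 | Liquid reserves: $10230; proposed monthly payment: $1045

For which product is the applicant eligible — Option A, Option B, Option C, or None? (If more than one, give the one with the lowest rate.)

DTI = 3,835/11,200 = 34.2%.
Reserves = 10,230/1,045 = 9.8 months.
Option A: score 752 ≥ 660; DTI 34.2% ≤ 43%; employment 49 ≥ 6 mo; reserves 9.8 ≥ 9 mo → qualifies.
Option B: score 752 ≥ 580; DTI 34.2% ≤ 36%; employment 49 ≥ 12 mo; reserves 9.8 ≥ 4 mo → qualifies.
Option C: score 752 ≥ 720; DTI 34.2% ≤ 43%; employment 49 ≥ 24 mo; reserves 9.8 ≥ 3 mo → qualifies.
Qualifying: Option A, Option B, Option C. Lowest rate is 4.30% → Option A.

Option A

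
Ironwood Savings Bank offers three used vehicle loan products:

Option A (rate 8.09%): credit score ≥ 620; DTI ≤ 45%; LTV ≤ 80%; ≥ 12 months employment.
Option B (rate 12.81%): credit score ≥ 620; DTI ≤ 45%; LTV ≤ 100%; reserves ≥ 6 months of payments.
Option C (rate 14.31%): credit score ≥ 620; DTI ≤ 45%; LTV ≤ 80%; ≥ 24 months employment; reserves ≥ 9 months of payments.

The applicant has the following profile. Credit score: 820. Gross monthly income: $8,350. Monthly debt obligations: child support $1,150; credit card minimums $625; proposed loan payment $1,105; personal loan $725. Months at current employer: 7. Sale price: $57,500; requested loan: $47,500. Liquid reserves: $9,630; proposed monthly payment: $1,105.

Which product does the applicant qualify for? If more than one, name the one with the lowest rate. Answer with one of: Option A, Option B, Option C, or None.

Option B

Total debts = (1,150 + 625 + 1,105 + 725) = 3,605; DTI = 3,605/8,350 = 43.2%.
LTV = 47,500/57,500 = 82.6%.
Reserves = 9,630/1,105 = 8.7 months.
Option A: score 820 ≥ 620; DTI 43.2% ≤ 45%; LTV 82.6% > 80%; employment 7 < 12 mo → does not qualify.
Option B: score 820 ≥ 620; DTI 43.2% ≤ 45%; LTV 82.6% ≤ 100%; reserves 8.7 ≥ 6 mo → qualifies.
Option C: score 820 ≥ 620; DTI 43.2% ≤ 45%; LTV 82.6% > 80%; employment 7 < 24 mo; reserves 8.7 < 9 mo → does not qualify.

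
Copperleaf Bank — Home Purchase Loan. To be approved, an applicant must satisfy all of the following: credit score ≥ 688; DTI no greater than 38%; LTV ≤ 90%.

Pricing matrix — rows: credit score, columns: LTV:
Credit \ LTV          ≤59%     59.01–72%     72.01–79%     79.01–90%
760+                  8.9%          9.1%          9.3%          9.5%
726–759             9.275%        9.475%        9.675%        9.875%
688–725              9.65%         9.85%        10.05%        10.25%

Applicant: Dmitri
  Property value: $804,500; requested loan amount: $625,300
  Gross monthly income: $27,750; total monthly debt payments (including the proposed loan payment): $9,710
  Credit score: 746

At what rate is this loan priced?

9.675%

Credit score 746 ≥ 688; DTI = 9,710/27,750 = 35% ≤ 38%
LTV = 625,300/804,500 = 77.7% ≤ 90%
Credit 746 → row 726–759; LTV 77.7% → column 72.01–79%. Grid cell → 9.675%.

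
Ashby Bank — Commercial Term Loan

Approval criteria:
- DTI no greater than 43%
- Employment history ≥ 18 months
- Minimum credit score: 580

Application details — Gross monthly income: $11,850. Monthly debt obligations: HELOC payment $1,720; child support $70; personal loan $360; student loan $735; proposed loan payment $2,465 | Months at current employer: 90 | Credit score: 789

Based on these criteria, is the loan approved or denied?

Denied

Total monthly debts = (1,720 + 70 + 360 + 735 + 2,465) = 5,350. DTI = 5,350/11,850 = 45.1% > 43%
Employment 90 ≥ 18 months
Credit score 789 ≥ 580 (meets)
Fails on DTI.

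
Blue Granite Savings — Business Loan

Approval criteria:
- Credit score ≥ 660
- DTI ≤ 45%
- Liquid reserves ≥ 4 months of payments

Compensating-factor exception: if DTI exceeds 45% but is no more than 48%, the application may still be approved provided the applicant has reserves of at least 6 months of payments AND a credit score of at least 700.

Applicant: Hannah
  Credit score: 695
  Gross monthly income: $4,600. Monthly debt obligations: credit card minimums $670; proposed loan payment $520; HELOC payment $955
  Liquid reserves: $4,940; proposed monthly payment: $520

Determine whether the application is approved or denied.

Denied

Credit score 695 ≥ 660 (meets base)
Total debts = (670 + 520 + 955) = 2,145. DTI = 2,145/4,600 = 46.6% > 45% — standard DTI limit exceeded.
Liquid reserves cover 4,940/520 = 9.5 months — ≥ 4 required
DTI 46.6% is within the 45%–48% exception band; checking compensating factors.
Override check — reserves: 9.5 mo (ok); score: 695 (below 700).
Compensating-factor requirement not fully met.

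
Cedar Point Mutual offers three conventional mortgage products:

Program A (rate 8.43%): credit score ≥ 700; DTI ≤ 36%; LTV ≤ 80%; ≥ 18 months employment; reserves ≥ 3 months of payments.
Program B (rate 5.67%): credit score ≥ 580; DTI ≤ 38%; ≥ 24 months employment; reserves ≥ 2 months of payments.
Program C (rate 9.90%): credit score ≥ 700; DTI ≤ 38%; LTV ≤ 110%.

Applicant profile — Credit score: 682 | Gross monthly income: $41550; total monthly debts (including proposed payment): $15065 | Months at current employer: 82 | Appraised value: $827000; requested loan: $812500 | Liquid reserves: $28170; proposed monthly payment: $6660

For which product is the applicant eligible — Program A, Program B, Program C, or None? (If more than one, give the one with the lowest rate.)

Program B

DTI = 15,065/41,550 = 36.3%.
LTV = 812,500/827,000 = 98.2%.
Reserves = 28,170/6,660 = 4.2 months.
Program A: score 682 < 700; DTI 36.3% > 36%; LTV 98.2% > 80%; employment 82 ≥ 18 mo; reserves 4.2 ≥ 3 mo → does not qualify.
Program B: score 682 ≥ 580; DTI 36.3% ≤ 38%; employment 82 ≥ 24 mo; reserves 4.2 ≥ 2 mo → qualifies.
Program C: score 682 < 700; DTI 36.3% ≤ 38%; LTV 98.2% ≤ 110% → does not qualify.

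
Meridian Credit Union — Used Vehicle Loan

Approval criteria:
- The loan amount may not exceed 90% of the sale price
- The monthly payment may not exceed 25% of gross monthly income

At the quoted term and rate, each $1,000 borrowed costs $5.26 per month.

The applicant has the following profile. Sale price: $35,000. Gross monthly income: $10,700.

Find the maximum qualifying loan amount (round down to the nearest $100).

Payment cap: 25% × $10,700 = $2,675/month.
At $5.26 per $1,000, that supports 2,675/5.26 × 1,000 ≈ $508,555 → $508,500.
LTV cap: 90% × $35,000 = $31,500 → $31,500.
Binding constraint: loan-to-value.

$31,500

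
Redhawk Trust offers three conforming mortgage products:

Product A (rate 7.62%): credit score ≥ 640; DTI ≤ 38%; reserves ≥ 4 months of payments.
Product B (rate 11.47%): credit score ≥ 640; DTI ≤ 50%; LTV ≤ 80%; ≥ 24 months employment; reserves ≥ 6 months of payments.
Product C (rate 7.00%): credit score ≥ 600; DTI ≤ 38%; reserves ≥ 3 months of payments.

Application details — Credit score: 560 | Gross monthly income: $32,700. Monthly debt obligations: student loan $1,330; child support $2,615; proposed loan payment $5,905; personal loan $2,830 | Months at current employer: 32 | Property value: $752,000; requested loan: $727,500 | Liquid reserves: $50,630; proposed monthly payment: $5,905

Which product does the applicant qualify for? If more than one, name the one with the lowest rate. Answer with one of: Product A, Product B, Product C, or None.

None

Total debts = (1,330 + 2,615 + 5,905 + 2,830) = 12,680; DTI = 12,680/32,700 = 38.8%.
LTV = 727,500/752,000 = 96.7%.
Reserves = 50,630/5,905 = 8.6 months.
Product A: score 560 < 640; DTI 38.8% > 38%; reserves 8.6 ≥ 4 mo → does not qualify.
Product B: score 560 < 640; DTI 38.8% ≤ 50%; LTV 96.7% > 80%; employment 32 ≥ 24 mo; reserves 8.6 ≥ 6 mo → does not qualify.
Product C: score 560 < 600; DTI 38.8% > 38%; reserves 8.6 ≥ 3 mo → does not qualify.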